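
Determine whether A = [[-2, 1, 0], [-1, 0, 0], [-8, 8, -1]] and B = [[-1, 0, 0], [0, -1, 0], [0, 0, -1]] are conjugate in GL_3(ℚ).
Both have characteristic polynomial (x + 1)^3, but the minimal polynomial of A is (x + 1)^2 while the minimal polynomial of B is x + 1. The minimal polynomial is a similarity invariant, so A and B are not similar.

No.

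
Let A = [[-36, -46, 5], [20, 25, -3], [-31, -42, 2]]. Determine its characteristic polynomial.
xI - A = [[x + 36, 46, -5], [-20, x - 25, 3], [31, 42, x - 2]].

Expanding det(xI - A) along the first row:
det(xI - A) = + (x + 36)·det([[x - 25, 3], [42, x - 2]]) - (46)·det([[-20, 3], [31, x - 2]]) + (-5)·det([[-20, x - 25], [31, 42]]).

Evaluating gives χ_A(x) = x^3 + 9x^2 + 27x + 27 = (x + 3)^3.

χ_A(x) = (x + 3)^3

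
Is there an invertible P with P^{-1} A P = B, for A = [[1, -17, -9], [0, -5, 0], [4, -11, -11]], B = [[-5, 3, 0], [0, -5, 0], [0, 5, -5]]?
Both have characteristic polynomial (x + 5)^3, but the minimal polynomial of A is (x + 5)^3 while the minimal polynomial of B is (x + 5)^2. The minimal polynomial is a similarity invariant, so A and B are not similar.

No.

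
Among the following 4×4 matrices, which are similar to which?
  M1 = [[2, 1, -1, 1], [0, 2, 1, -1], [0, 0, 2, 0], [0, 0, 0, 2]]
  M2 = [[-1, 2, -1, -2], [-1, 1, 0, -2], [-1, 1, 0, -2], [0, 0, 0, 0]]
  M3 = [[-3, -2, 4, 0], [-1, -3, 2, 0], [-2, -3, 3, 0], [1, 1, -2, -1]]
3 classes: {M1}, {M2}, {M3}

Characteristic polynomials: χ_{M1} = (x - 2)^4, χ_{M2} = x^4, χ_{M3} = (x + 1)^4.

{M1}: invariant factors x - 2, (x - 2)^3.

{M2}: invariant factors x, x^3.

{M3}: invariant factors x + 1, (x + 1)^3.

Matrices are similar if and only if their invariant-factor lists agree; the partition into similarity classes is {M1}, {M2}, {M3}.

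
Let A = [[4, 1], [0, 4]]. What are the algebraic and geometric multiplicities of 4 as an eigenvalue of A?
algebraic multiplicity 2, geometric multiplicity 1

The characteristic polynomial is (x - 4)^2, so the factor x - 4 appears with exponent 2: the algebraic multiplicity is 2.

rank(A - 4I) = 1, so the eigenspace has dimension 2 - 1 = 1: the geometric multiplicity is 1.

Since 1 < 2, A is not diagonalizable.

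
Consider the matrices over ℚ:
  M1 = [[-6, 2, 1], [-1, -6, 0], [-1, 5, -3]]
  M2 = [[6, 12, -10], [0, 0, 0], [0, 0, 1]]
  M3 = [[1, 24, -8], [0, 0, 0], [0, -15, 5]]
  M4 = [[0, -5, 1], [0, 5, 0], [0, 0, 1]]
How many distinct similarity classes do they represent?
Characteristic polynomials: χ_{M1} = (x + 5)^3, χ_{M2} = x(x - 6)(x - 1), χ_{M3} = x(x - 5)(x - 1), χ_{M4} = x(x - 5)(x - 1).

{M1}: invariant factors (x + 5)^3.

{M2}: invariant factors x(x - 6)(x - 1).

{M3, M4}: invariant factors x(x - 5)(x - 1).

Matrices are similar if and only if their invariant-factor lists agree; the partition into similarity classes is {M1}, {M2}, {M3, M4}.

3 classes: {M1}, {M2}, {M3, M4}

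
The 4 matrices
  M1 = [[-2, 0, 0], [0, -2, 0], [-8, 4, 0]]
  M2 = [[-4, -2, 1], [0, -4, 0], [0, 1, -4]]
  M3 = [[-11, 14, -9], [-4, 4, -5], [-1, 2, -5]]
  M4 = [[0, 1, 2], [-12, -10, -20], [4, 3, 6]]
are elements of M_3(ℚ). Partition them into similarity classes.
Characteristic polynomials: χ_{M1} = x(x + 2)^2, χ_{M2} = (x + 4)^3, χ_{M3} = (x + 4)^3, χ_{M4} = x(x + 2)^2.

{M1}: invariant factors x + 2, x(x + 2).

{M2, M3}: invariant factors (x + 4)^3.

{M4}: invariant factors x(x + 2)^2.

Matrices are similar if and only if their invariant-factor lists agree; the partition into similarity classes is {M1}, {M2, M3}, {M4}.

3 classes: {M1}, {M2, M3}, {M4}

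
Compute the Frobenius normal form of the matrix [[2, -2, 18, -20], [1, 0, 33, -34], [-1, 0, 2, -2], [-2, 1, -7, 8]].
The invariant factors of A (the non-unit diagonal entries of the Smith normal form of xI - A over ℚ[x]) are x^2(x - 6)^2, each dividing the next. The characteristic polynomial is their product, x^2(x - 6)^2.

The rational canonical form is the block-diagonal matrix of companion matrices C(f_i):
R = [[0, 0, 0, 0], [1, 0, 0, 0], [0, 1, 0, -36], [0, 0, 1, 12]].

R = [[0, 0, 0, 0], [1, 0, 0, 0], [0, 1, 0, -36], [0, 0, 1, 12]]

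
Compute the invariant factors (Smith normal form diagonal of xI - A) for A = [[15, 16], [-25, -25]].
The Jordan structure of A has elementary divisors (x + 5)^2. Arranging the block sizes at each eigenvalue in decreasing order and taking row products gives the invariant factors.

Invariant factors (smallest first, each dividing the next): (x + 5)^2.

Check: the last factor (x + 5)^2 is the minimal polynomial, and the product (x + 5)^2 is the characteristic polynomial.

(x + 5)^2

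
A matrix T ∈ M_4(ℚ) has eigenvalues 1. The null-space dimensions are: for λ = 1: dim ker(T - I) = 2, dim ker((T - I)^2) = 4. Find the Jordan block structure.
λ = 1: successive nullity increments [2, 2] count blocks of size ≥ k; block sizes are [2, 2].

Jordan blocks: (1, 2), (1, 2)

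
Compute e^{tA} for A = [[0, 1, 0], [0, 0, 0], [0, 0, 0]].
A has Jordan form J = [[0, 1, 0], [0, 0, 0], [0, 0, 0]] with A = PJP^{-1}, so e^{tA} = P e^{tJ} P^{-1}.

For a Jordan block J_k(λ), e^{tJ_k(λ)} = e^{λt} · (I + tN + t^2 N^2/2! + ... + t^{k-1} N^{k-1}/(k-1)!) where N is the nilpotent superdiagonal part.

Assembling the blocks and conjugating back gives the entries of e^{tA} as shown above.

e^{tA} = [[1, t, 0], [0, 1, 0], [0, 0, 1]]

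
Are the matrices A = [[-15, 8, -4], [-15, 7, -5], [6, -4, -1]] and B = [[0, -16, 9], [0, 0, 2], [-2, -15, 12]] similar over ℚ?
trace(A) = -9 but trace(B) = 12. The trace is a similarity invariant, so A and B are not similar.

No.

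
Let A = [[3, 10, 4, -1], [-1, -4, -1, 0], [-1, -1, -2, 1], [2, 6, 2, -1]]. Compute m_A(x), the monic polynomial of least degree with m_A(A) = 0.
The characteristic polynomial factors as (x + 1)^4. The minimal polynomial is ∏(x - λ)^{k_λ} where k_λ is the size of the largest Jordan block at λ.

For λ = -1: rank(A + I) = 2, and the largest Jordan block has size 2 (the smallest k with rank((A + I)^k) = rank((A + I)^(k+1))).

So m_A(x) = (x + 1)^2.

m_A(x) = (x + 1)^2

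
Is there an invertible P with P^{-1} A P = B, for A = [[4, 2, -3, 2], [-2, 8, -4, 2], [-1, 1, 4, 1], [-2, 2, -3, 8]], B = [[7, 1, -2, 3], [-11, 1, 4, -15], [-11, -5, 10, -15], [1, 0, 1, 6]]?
Two matrices over a field are similar if and only if they have the same invariant factors.

Both A and B have characteristic polynomial (x - 6)^4 and minimal polynomial (x - 6)^3. Computing further, both have invariant factors x - 6, (x - 6)^3. Hence A and B are similar.

Yes.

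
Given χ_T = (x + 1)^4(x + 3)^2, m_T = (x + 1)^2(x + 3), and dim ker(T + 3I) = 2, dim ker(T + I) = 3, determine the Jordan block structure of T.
λ = -3: algebraic multiplicity 2 (exponent in χ_T), largest block size 1 (exponent in m_T), 2 blocks (geometric multiplicity). These force block sizes [1, 1].
λ = -1: algebraic multiplicity 4 (exponent in χ_T), largest block size 2 (exponent in m_T), 3 blocks (geometric multiplicity). These force block sizes [2, 1, 1].

Jordan blocks: (-3, 1), (-3, 1), (-1, 2), (-1, 1), (-1, 1)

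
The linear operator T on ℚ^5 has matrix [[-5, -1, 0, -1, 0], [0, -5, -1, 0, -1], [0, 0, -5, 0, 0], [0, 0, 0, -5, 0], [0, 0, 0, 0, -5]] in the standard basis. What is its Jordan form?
The characteristic polynomial is det(xI - A) = (x + 5)^5, so the eigenvalues are -5 (algebraic multiplicity 5).

For λ = -5: rank(A + 5I) = 2, rank((A + 5I)^2) = 1, rank((A + 5I)^3) = 0. The eigenspace has dimension 5 - 2 = 3, so there are 3 Jordan blocks; the rank sequence gives block sizes [3, 1, 1].

Assembling the blocks gives the Jordan form J above.

J = [[-5, 1, 0, 0, 0], [0, -5, 1, 0, 0], [0, 0, -5, 0, 0], [0, 0, 0, -5, 0], [0, 0, 0, 0, -5]]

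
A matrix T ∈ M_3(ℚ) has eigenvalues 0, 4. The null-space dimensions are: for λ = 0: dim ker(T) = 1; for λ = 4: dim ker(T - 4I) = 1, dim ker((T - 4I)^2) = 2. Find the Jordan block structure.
Jordan blocks: (0, 1), (4, 2)

λ = 0: successive nullity increments [1] count blocks of size ≥ k; block sizes are [1].
λ = 4: successive nullity increments [1, 1] count blocks of size ≥ k; block sizes are [2].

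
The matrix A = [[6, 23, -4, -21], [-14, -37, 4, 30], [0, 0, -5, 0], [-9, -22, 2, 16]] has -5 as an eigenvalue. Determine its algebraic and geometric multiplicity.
The characteristic polynomial is (x + 5)^4, so the factor x + 5 appears with exponent 4: the algebraic multiplicity is 4.

rank(A + 5I) = 2, so the eigenspace has dimension 4 - 2 = 2: the geometric multiplicity is 2.

Since 2 < 4, A is not diagonalizable.

algebraic multiplicity 4, geometric multiplicity 2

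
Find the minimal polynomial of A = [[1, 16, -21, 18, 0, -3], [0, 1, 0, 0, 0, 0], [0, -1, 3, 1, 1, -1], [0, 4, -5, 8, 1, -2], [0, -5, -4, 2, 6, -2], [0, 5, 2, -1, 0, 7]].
The characteristic polynomial factors as (x - 6)^4(x - 1)^2. The minimal polynomial is ∏(x - λ)^{k_λ} where k_λ is the size of the largest Jordan block at λ.

For λ = 1: rank(A - I) = 5, and the largest Jordan block has size 2 (the smallest k with rank((A - I)^k) = rank((A - I)^(k+1))).
For λ = 6: rank(A - 6I) = 4, and the largest Jordan block has size 3 (the smallest k with rank((A - 6I)^k) = rank((A - 6I)^(k+1))).

So m_A(x) = (x - 6)^3(x - 1)^2.

m_A(x) = (x - 6)^3(x - 1)^2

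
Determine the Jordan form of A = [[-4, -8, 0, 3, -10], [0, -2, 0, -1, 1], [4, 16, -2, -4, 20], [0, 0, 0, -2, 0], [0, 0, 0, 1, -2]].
J = [[-4, 0, 0, 0, 0], [0, -2, 1, 0, 0], [0, 0, -2, 1, 0], [0, 0, 0, -2, 0], [0, 0, 0, 0, -2]]

The characteristic polynomial is det(xI - A) = (x + 2)^4(x + 4), so the eigenvalues are -4 (algebraic multiplicity 1), -2 (algebraic multiplicity 4).

For λ = -4: algebraic multiplicity 1 gives one 1×1 block.

For λ = -2: rank(A + 2I) = 3, rank((A + 2I)^2) = 2, rank((A + 2I)^3) = 1. The eigenspace has dimension 5 - 3 = 2, so there are 2 Jordan blocks; the rank sequence gives block sizes [3, 1].

Assembling the blocks gives the Jordan form J above.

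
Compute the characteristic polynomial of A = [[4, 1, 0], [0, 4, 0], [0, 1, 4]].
xI - A = [[x - 4, -1, 0], [0, x - 4, 0], [0, -1, x - 4]].

Expanding det(xI - A) along the first row:
det(xI - A) = + (x - 4)·det([[x - 4, 0], [-1, x - 4]]) - (-1)·det([[0, 0], [0, x - 4]]) + (0)·det([[0, x - 4], [0, -1]]).

Evaluating gives χ_A(x) = x^3 - 12x^2 + 48x - 64 = (x - 4)^3.

χ_A(x) = (x - 4)^3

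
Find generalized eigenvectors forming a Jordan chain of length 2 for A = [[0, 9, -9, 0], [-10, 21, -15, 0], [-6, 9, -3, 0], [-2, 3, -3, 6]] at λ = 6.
We seek v_1 ∈ ker((A - 6I)^2) \ ker(A - 6I), then set v_{i+1} = (A - 6I) v_i.

One such chain is v_1 = [[-2, -5, -4, -2]]^T, v_2 = [[3, 5, 3, 1]]^T. Check: (A - 6I) v_2 = [[0, 0, 0, 0]]^T = 0.

v_1 = [[-2, -5, -4, -2]]^T, v_2 = [[3, 5, 3, 1]]^T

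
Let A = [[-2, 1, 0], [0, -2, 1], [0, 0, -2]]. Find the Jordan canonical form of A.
J = [[-2, 1, 0], [0, -2, 1], [0, 0, -2]]

The characteristic polynomial is det(xI - A) = (x + 2)^3, so the eigenvalues are -2 (algebraic multiplicity 3).

For λ = -2: rank(A + 2I) = 2, rank((A + 2I)^2) = 1, rank((A + 2I)^3) = 0. The eigenspace has dimension 3 - 2 = 1, so there is 1 Jordan block; the rank sequence gives block sizes [3].

Assembling the blocks gives the Jordan form J above.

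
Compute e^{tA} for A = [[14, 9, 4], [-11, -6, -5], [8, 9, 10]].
e^{tA} = [[(-3*t^2 + 16*t + 2)*e^{6*t}/2, 9*t*e^{6*t}, t*(3*t + 8)*e^{6*t}/2], [t*(2*t - 11)*e^{6*t}, (1 - 12*t)*e^{6*t}, t*(-2*t - 5)*e^{6*t}], [t*(16 - 3*t)*e^{6*t}/2, 9*t*e^{6*t}, (3*t^2 + 8*t + 2)*e^{6*t}/2]]

A has Jordan form J = [[6, 1, 0], [0, 6, 1], [0, 0, 6]] with A = PJP^{-1}, so e^{tA} = P e^{tJ} P^{-1}.

For a Jordan block J_k(λ), e^{tJ_k(λ)} = e^{λt} · (I + tN + t^2 N^2/2! + ... + t^{k-1} N^{k-1}/(k-1)!) where N is the nilpotent superdiagonal part.

Assembling the blocks and conjugating back gives the entries of e^{tA} as shown above.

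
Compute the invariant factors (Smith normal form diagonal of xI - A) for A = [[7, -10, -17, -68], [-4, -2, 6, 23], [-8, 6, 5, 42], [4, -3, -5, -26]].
The Jordan structure of A has elementary divisors (x + 5)^3, (x + 1). Arranging the block sizes at each eigenvalue in decreasing order and taking row products gives the invariant factors.

Invariant factors (smallest first, each dividing the next): (x + 1)(x + 5)^3.

Check: the last factor (x + 1)(x + 5)^3 is the minimal polynomial, and the product (x + 1)(x + 5)^3 is the characteristic polynomial.

(x + 1)(x + 5)^3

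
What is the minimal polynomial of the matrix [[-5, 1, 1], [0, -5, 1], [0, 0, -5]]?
The characteristic polynomial factors as (x + 5)^3. The minimal polynomial is ∏(x - λ)^{k_λ} where k_λ is the size of the largest Jordan block at λ.

For λ = -5: rank(A + 5I) = 2, and the largest Jordan block has size 3 (the smallest k with rank((A + 5I)^k) = rank((A + 5I)^(k+1))).

So m_A(x) = (x + 5)^3.

m_A(x) = (x + 5)^3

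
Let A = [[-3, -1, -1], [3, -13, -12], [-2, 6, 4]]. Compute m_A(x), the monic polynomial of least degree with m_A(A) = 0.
The characteristic polynomial factors as (x + 4)^3. The minimal polynomial is ∏(x - λ)^{k_λ} where k_λ is the size of the largest Jordan block at λ.

For λ = -4: rank(A + 4I) = 2, and the largest Jordan block has size 3 (the smallest k with rank((A + 4I)^k) = rank((A + 4I)^(k+1))).

So m_A(x) = (x + 4)^3.

m_A(x) = (x + 4)^3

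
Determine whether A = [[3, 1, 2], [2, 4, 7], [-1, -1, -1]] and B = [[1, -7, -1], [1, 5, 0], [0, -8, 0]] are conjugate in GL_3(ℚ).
Two matrices over a field are similar if and only if they have the same invariant factors.

Both A and B have characteristic polynomial (x - 2)^3 and minimal polynomial (x - 2)^3. Computing further, both have invariant factors (x - 2)^3. Hence A and B are similar.

Yes.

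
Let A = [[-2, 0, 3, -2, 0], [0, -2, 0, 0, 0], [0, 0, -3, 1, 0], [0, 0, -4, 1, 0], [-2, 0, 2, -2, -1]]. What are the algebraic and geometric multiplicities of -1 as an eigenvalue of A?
The characteristic polynomial is (x + 1)^3(x + 2)^2, so the factor x + 1 appears with exponent 3: the algebraic multiplicity is 3.

rank(A + I) = 3, so the eigenspace has dimension 5 - 3 = 2: the geometric multiplicity is 2.

Since 2 < 3, A is not diagonalizable.

algebraic multiplicity 3, geometric multiplicity 2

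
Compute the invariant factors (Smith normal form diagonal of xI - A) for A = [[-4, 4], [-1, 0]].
The Jordan structure of A has elementary divisors (x + 2)^2. Arranging the block sizes at each eigenvalue in decreasing order and taking row products gives the invariant factors.

Invariant factors (smallest first, each dividing the next): (x + 2)^2.

Check: the last factor (x + 2)^2 is the minimal polynomial, and the product (x + 2)^2 is the characteristic polynomial.

(x + 2)^2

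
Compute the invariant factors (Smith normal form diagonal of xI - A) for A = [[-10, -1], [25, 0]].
The Jordan structure of A has elementary divisors (x + 5)^2. Arranging the block sizes at each eigenvalue in decreasing order and taking row products gives the invariant factors.

Invariant factors (smallest first, each dividing the next): (x + 5)^2.

Check: the last factor (x + 5)^2 is the minimal polynomial, and the product (x + 5)^2 is the characteristic polynomial.

(x + 5)^2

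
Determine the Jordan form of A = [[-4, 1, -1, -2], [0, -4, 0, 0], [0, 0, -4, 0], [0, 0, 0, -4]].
The characteristic polynomial is det(xI - A) = (x + 4)^4, so the eigenvalues are -4 (algebraic multiplicity 4).

For λ = -4: rank(A + 4I) = 1, rank((A + 4I)^2) = 0. The eigenspace has dimension 4 - 1 = 3, so there are 3 Jordan blocks; the rank sequence gives block sizes [2, 1, 1].

Assembling the blocks gives the Jordan form J above.

J = [[-4, 1, 0, 0], [0, -4, 0, 0], [0, 0, -4, 0], [0, 0, 0, -4]]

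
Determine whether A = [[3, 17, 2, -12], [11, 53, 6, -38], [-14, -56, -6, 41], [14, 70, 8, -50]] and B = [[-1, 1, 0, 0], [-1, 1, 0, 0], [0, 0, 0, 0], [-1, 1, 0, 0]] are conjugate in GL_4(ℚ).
No.

Both have characteristic polynomial x^4 and minimal polynomial x^2. But rank(A) = 2 for A while rank(B) = 1 for B, so the number of Jordan blocks at λ = 0 differs. A and B are not similar.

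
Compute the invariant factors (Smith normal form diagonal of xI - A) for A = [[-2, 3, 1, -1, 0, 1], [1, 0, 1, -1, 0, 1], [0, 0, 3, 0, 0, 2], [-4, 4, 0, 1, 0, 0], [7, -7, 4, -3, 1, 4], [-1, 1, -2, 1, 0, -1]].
x - 1, x - 1, (x - 1)^3(x + 3)

The Jordan structure of A has elementary divisors (x + 3), (x - 1)^3, (x - 1), (x - 1). Arranging the block sizes at each eigenvalue in decreasing order and taking row products gives the invariant factors.

Invariant factors (smallest first, each dividing the next): x - 1, x - 1, (x - 1)^3(x + 3).

Check: the last factor (x - 1)^3(x + 3) is the minimal polynomial, and the product (x - 1)^5(x + 3) is the characteristic polynomial.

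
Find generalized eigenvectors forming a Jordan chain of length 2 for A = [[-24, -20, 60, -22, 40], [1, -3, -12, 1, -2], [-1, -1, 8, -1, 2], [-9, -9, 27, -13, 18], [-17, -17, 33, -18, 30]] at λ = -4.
We seek v_1 ∈ ker((A + 4I)^2) \ ker(A + 4I), then set v_{i+1} = (A + 4I) v_i.

One such chain is v_1 = [[0, 1, 0, -1, 0]]^T, v_2 = [[2, 0, 0, 0, 1]]^T. Check: (A + 4I) v_2 = [[0, 0, 0, 0, 0]]^T = 0.

v_1 = [[0, 1, 0, -1, 0]]^T, v_2 = [[2, 0, 0, 0, 1]]^T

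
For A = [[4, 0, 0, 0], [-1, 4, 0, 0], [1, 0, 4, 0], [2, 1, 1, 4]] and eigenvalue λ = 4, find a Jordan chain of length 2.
We seek v_1 ∈ ker((A - 4I)^2) \ ker(A - 4I), then set v_{i+1} = (A - 4I) v_i.

One such chain is v_1 = [[0, 1, 0, 0]]^T, v_2 = [[0, 0, 0, 1]]^T. Check: (A - 4I) v_2 = [[0, 0, 0, 0]]^T = 0.

v_1 = [[0, 1, 0, 0]]^T, v_2 = [[0, 0, 0, 1]]^T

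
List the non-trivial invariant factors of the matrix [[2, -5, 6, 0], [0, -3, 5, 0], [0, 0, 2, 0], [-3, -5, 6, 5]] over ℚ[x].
The Jordan structure of A has elementary divisors (x + 3), (x - 2)^2, (x - 5). Arranging the block sizes at each eigenvalue in decreasing order and taking row products gives the invariant factors.

Invariant factors (smallest first, each dividing the next): (x - 5)(x - 2)^2(x + 3).

Check: the last factor (x - 5)(x - 2)^2(x + 3) is the minimal polynomial, and the product (x - 5)(x - 2)^2(x + 3) is the characteristic polynomial.

(x - 5)(x - 2)^2(x + 3)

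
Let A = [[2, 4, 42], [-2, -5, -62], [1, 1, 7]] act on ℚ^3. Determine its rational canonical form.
The invariant factors of A (the non-unit diagonal entries of the Smith normal form of xI - A over ℚ[x]) are (x - 4)(x^2 - 3), each dividing the next. The characteristic polynomial is their product, (x - 4)(x^2 - 3).

The rational canonical form is the block-diagonal matrix of companion matrices C(f_i):
R = [[0, 0, -12], [1, 0, 3], [0, 1, 4]].

Note the characteristic polynomial does not split into linear factors over ℚ, so A has no Jordan form over ℚ; the rational canonical form exists over any field.

R = [[0, 0, -12], [1, 0, 3], [0, 1, 4]]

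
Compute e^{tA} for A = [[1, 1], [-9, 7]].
A has Jordan form J = [[4, 1], [0, 4]] with A = PJP^{-1}, so e^{tA} = P e^{tJ} P^{-1}.

For a Jordan block J_k(λ), e^{tJ_k(λ)} = e^{λt} · (I + tN + t^2 N^2/2! + ... + t^{k-1} N^{k-1}/(k-1)!) where N is the nilpotent superdiagonal part.

Assembling the blocks and conjugating back gives the entries of e^{tA} as shown above.

e^{tA} = [[(1 - 3*t)*e^{4*t}, t*e^{4*t}], [-9*t*e^{4*t}, (3*t + 1)*e^{4*t}]]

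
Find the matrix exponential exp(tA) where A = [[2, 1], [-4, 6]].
A has Jordan form J = [[4, 1], [0, 4]] with A = PJP^{-1}, so e^{tA} = P e^{tJ} P^{-1}.

For a Jordan block J_k(λ), e^{tJ_k(λ)} = e^{λt} · (I + tN + t^2 N^2/2! + ... + t^{k-1} N^{k-1}/(k-1)!) where N is the nilpotent superdiagonal part.

Assembling the blocks and conjugating back gives the entries of e^{tA} as shown above.

e^{tA} = [[(1 - 2*t)*e^{4*t}, t*e^{4*t}], [-4*t*e^{4*t}, (2*t + 1)*e^{4*t}]]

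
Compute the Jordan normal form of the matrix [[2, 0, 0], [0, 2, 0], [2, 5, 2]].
J = [[2, 1, 0], [0, 2, 0], [0, 0, 2]]

The characteristic polynomial is det(xI - A) = (x - 2)^3, so the eigenvalues are 2 (algebraic multiplicity 3).

For λ = 2: rank(A - 2I) = 1, rank((A - 2I)^2) = 0. The eigenspace has dimension 3 - 1 = 2, so there are 2 Jordan blocks; the rank sequence gives block sizes [2, 1].

Assembling the blocks gives the Jordan form J above.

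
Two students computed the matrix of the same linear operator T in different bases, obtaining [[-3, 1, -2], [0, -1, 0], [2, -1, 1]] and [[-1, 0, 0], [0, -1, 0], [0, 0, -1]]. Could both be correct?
Both have characteristic polynomial (x + 1)^3, but the minimal polynomial of A is (x + 1)^2 while the minimal polynomial of B is x + 1. The minimal polynomial is a similarity invariant, so A and B are not similar.

No.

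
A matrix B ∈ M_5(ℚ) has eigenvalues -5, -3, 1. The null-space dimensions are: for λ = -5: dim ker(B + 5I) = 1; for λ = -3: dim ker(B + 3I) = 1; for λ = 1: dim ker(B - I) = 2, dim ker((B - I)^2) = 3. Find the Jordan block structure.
λ = -5: successive nullity increments [1] count blocks of size ≥ k; block sizes are [1].
λ = -3: successive nullity increments [1] count blocks of size ≥ k; block sizes are [1].
λ = 1: successive nullity increments [2, 1] count blocks of size ≥ k; block sizes are [2, 1].

Jordan blocks: (-5, 1), (-3, 1), (1, 2), (1, 1)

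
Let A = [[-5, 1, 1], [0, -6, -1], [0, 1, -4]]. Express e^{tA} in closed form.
e^{tA} = [[e^{-5*t}, t*e^{-5*t}, t*e^{-5*t}], [0, (1 - t)*e^{-5*t}, -t*e^{-5*t}], [0, t*e^{-5*t}, (t + 1)*e^{-5*t}]]

A has Jordan form J = [[-5, 1, 0], [0, -5, 0], [0, 0, -5]] with A = PJP^{-1}, so e^{tA} = P e^{tJ} P^{-1}.

For a Jordan block J_k(λ), e^{tJ_k(λ)} = e^{λt} · (I + tN + t^2 N^2/2! + ... + t^{k-1} N^{k-1}/(k-1)!) where N is the nilpotent superdiagonal part.

Assembling the blocks and conjugating back gives the entries of e^{tA} as shown above.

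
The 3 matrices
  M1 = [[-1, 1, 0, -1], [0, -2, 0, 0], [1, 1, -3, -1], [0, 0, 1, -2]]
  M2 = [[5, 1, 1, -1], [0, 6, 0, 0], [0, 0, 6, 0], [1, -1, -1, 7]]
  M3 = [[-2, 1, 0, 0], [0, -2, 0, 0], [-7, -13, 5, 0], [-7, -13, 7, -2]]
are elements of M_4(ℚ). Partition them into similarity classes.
3 classes: {M1}, {M2}, {M3}

Characteristic polynomials: χ_{M1} = (x + 2)^4, χ_{M2} = (x - 6)^4, χ_{M3} = (x - 5)(x + 2)^3.

{M1}: invariant factors x + 2, (x + 2)^3.

{M2}: invariant factors x - 6, x - 6, (x - 6)^2.

{M3}: invariant factors x + 2, (x - 5)(x + 2)^2.

Matrices are similar if and only if their invariant-factor lists agree; the partition into similarity classes is {M1}, {M2}, {M3}.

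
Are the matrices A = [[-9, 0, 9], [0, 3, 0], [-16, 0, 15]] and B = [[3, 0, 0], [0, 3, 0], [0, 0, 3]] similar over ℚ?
Both have characteristic polynomial (x - 3)^3, but the minimal polynomial of A is (x - 3)^2 while the minimal polynomial of B is x - 3. The minimal polynomial is a similarity invariant, so A and B are not similar.

No.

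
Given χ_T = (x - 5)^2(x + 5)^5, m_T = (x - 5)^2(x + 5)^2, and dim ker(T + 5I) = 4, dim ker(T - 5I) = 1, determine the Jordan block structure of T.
Jordan blocks: (-5, 2), (-5, 1), (-5, 1), (-5, 1), (5, 2)

λ = -5: algebraic multiplicity 5 (exponent in χ_T), largest block size 2 (exponent in m_T), 4 blocks (geometric multiplicity). These force block sizes [2, 1, 1, 1].
λ = 5: algebraic multiplicity 2 (exponent in χ_T), largest block size 2 (exponent in m_T), 1 block (geometric multiplicity). This forces block sizes [2].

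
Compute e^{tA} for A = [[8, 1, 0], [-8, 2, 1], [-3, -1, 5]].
A has Jordan form J = [[5, 1, 0], [0, 5, 1], [0, 0, 5]] with A = PJP^{-1}, so e^{tA} = P e^{tJ} P^{-1}.

For a Jordan block J_k(λ), e^{tJ_k(λ)} = e^{λt} · (I + tN + t^2 N^2/2! + ... + t^{k-1} N^{k-1}/(k-1)!) where N is the nilpotent superdiagonal part.

Assembling the blocks and conjugating back gives the entries of e^{tA} as shown above.

e^{tA} = [[(t^2 + 6*t + 2)*e^{5*t}/2, t*e^{5*t}, t^2*e^{5*t}/2], [t*(-3*t - 16)*e^{5*t}/2, (1 - 3*t)*e^{5*t}, t*(2 - 3*t)*e^{5*t}/2], [t*(-t - 6)*e^{5*t}/2, -t*e^{5*t}, (2 - t^2)*e^{5*t}/2]]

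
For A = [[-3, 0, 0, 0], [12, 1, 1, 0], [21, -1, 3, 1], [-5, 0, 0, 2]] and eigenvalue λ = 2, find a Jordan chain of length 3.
v_1 = [[0, 0, 0, 1]]^T, v_2 = [[0, 0, 1, 0]]^T, v_3 = [[0, 1, 1, 0]]^T

We seek v_1 ∈ ker((A - 2I)^3) \ ker((A - 2I)^2), then set v_{i+1} = (A - 2I) v_i.

One such chain is v_1 = [[0, 0, 0, 1]]^T, v_2 = [[0, 0, 1, 0]]^T, v_3 = [[0, 1, 1, 0]]^T. Check: (A - 2I) v_3 = [[0, 0, 0, 0]]^T = 0.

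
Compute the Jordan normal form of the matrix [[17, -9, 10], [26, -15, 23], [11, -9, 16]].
J = [[6, 1, 0], [0, 6, 1], [0, 0, 6]]

The characteristic polynomial is det(xI - A) = (x - 6)^3, so the eigenvalues are 6 (algebraic multiplicity 3).

For λ = 6: rank(A - 6I) = 2, rank((A - 6I)^2) = 1, rank((A - 6I)^3) = 0. The eigenspace has dimension 3 - 2 = 1, so there is 1 Jordan block; the rank sequence gives block sizes [3].

Assembling the blocks gives the Jordan form J above.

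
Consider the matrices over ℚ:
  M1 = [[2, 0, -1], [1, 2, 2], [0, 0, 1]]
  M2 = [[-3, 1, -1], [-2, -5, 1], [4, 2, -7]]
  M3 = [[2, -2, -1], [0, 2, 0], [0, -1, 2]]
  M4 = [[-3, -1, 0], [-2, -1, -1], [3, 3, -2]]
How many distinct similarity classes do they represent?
4 classes: {M1}, {M2}, {M3}, {M4}

Characteristic polynomials: χ_{M1} = (x - 2)^2(x - 1), χ_{M2} = (x + 5)^3, χ_{M3} = (x - 2)^3, χ_{M4} = (x + 2)^3.

{M1}: invariant factors (x - 2)^2(x - 1).

{M2}: invariant factors (x + 5)^3.

{M3}: invariant factors (x - 2)^3.

{M4}: invariant factors (x + 2)^3.

Matrices are similar if and only if their invariant-factor lists agree; the partition into similarity classes is {M1}, {M2}, {M3}, {M4}.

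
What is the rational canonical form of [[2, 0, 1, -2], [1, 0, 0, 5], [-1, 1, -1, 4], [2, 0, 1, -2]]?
The invariant factors of A (the non-unit diagonal entries of the Smith normal form of xI - A over ℚ[x]) are x(x - 2)(x^2 + 3x + 3), each dividing the next. The characteristic polynomial is their product, x(x - 2)(x^2 + 3x + 3).

The rational canonical form is the block-diagonal matrix of companion matrices C(f_i):
R = [[0, 0, 0, 0], [1, 0, 0, 6], [0, 1, 0, 3], [0, 0, 1, -1]].

Note the characteristic polynomial does not split into linear factors over ℚ, so A has no Jordan form over ℚ; the rational canonical form exists over any field.

R = [[0, 0, 0, 0], [1, 0, 0, 6], [0, 1, 0, 3], [0, 0, 1, -1]]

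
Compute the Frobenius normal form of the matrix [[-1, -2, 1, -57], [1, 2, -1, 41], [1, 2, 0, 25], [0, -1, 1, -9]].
The invariant factors of A (the non-unit diagonal entries of the Smith normal form of xI - A over ℚ[x]) are (x^2 + 4x - 4)^2, each dividing the next. The characteristic polynomial is their product, (x^2 + 4x - 4)^2.

The rational canonical form is the block-diagonal matrix of companion matrices C(f_i):
R = [[0, 0, 0, -16], [1, 0, 0, 32], [0, 1, 0, -8], [0, 0, 1, -8]].

Note the characteristic polynomial does not split into linear factors over ℚ, so A has no Jordan form over ℚ; the rational canonical form exists over any field.

R = [[0, 0, 0, -16], [1, 0, 0, 32], [0, 1, 0, -8], [0, 0, 1, -8]]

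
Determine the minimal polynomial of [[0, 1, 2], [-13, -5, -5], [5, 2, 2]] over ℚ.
The characteristic polynomial factors as (x + 1)^3. The minimal polynomial is ∏(x - λ)^{k_λ} where k_λ is the size of the largest Jordan block at λ.

For λ = -1: rank(A + I) = 2, and the largest Jordan block has size 3 (the smallest k with rank((A + I)^k) = rank((A + I)^(k+1))).

So m_A(x) = (x + 1)^3.

m_A(x) = (x + 1)^3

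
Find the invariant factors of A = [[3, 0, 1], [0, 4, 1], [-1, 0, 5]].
(x - 4)^3

The Jordan structure of A has elementary divisors (x - 4)^3. Arranging the block sizes at each eigenvalue in decreasing order and taking row products gives the invariant factors.

Invariant factors (smallest first, each dividing the next): (x - 4)^3.

Check: the last factor (x - 4)^3 is the minimal polynomial, and the product (x - 4)^3 is the characteristic polynomial.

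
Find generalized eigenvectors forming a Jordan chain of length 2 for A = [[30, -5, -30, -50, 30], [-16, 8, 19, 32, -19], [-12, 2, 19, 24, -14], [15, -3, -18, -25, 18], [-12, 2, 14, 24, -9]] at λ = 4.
We seek v_1 ∈ ker((A - 4I)^2) \ ker(A - 4I), then set v_{i+1} = (A - 4I) v_i.

One such chain is v_1 = [[0, 1, 2, 0, 2]]^T, v_2 = [[-5, 4, 4, -3, 4]]^T. Check: (A - 4I) v_2 = [[0, 0, 0, 0, 0]]^T = 0.

v_1 = [[0, 1, 2, 0, 2]]^T, v_2 = [[-5, 4, 4, -3, 4]]^T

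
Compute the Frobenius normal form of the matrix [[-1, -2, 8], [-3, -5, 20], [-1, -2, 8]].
R = [[0, 0, 0], [1, 0, 1], [0, 1, 2]]

The invariant factors of A (the non-unit diagonal entries of the Smith normal form of xI - A over ℚ[x]) are x(x^2 - 2x - 1), each dividing the next. The characteristic polynomial is their product, x(x^2 - 2x - 1).

The rational canonical form is the block-diagonal matrix of companion matrices C(f_i):
R = [[0, 0, 0], [1, 0, 1], [0, 1, 2]].

Note the characteristic polynomial does not split into linear factors over ℚ, so A has no Jordan form over ℚ; the rational canonical form exists over any field.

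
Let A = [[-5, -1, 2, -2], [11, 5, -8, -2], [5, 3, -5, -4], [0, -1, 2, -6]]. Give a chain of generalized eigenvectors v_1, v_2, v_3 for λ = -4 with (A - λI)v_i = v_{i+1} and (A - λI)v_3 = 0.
We seek v_1 ∈ ker((A + 4I)^3) \ ker((A + 4I)^2), then set v_{i+1} = (A + 4I) v_i.

One such chain is v_1 = [[1, 0, 1, 1]]^T, v_2 = [[-1, 1, 0, 0]]^T, v_3 = [[0, -2, -2, -1]]^T. Check: (A + 4I) v_3 = [[0, 0, 0, 0]]^T = 0.

v_1 = [[1, 0, 1, 1]]^T, v_2 = [[-1, 1, 0, 0]]^T, v_3 = [[0, -2, -2, -1]]^T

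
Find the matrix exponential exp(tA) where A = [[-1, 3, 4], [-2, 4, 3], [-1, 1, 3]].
e^{tA} = [[(-t^2 - 6*t + 2)*e^{2*t}/2, t*(t + 6)*e^{2*t}/2, t*(t + 8)*e^{2*t}/2], [t*(-t - 4)*e^{2*t}/2, (t^2 + 4*t + 2)*e^{2*t}/2, t*(t + 6)*e^{2*t}/2], [-t*e^{2*t}, t*e^{2*t}, (t + 1)*e^{2*t}]]

A has Jordan form J = [[2, 1, 0], [0, 2, 1], [0, 0, 2]] with A = PJP^{-1}, so e^{tA} = P e^{tJ} P^{-1}.

For a Jordan block J_k(λ), e^{tJ_k(λ)} = e^{λt} · (I + tN + t^2 N^2/2! + ... + t^{k-1} N^{k-1}/(k-1)!) where N is the nilpotent superdiagonal part.

Assembling the blocks and conjugating back gives the entries of e^{tA} as shown above.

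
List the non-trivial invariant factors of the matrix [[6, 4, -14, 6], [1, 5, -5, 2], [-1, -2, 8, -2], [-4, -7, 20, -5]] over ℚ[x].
(x - 4)^2(x - 3)^2

The Jordan structure of A has elementary divisors (x - 3)^2, (x - 4)^2. Arranging the block sizes at each eigenvalue in decreasing order and taking row products gives the invariant factors.

Invariant factors (smallest first, each dividing the next): (x - 4)^2(x - 3)^2.

Check: the last factor (x - 4)^2(x - 3)^2 is the minimal polynomial, and the product (x - 4)^2(x - 3)^2 is the characteristic polynomial.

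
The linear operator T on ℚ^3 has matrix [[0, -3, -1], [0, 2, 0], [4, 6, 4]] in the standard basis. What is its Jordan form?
The characteristic polynomial is det(xI - A) = (x - 2)^3, so the eigenvalues are 2 (algebraic multiplicity 3).

For λ = 2: rank(A - 2I) = 1, rank((A - 2I)^2) = 0. The eigenspace has dimension 3 - 1 = 2, so there are 2 Jordan blocks; the rank sequence gives block sizes [2, 1].

Assembling the blocks gives the Jordan form J above.

J = [[2, 1, 0], [0, 2, 0], [0, 0, 2]]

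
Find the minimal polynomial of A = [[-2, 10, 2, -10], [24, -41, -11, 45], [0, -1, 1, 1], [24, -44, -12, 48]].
m_A(x) = (x - 4)(x - 2)^2(x + 2)

The characteristic polynomial factors as (x - 4)(x - 2)^2(x + 2). The minimal polynomial is ∏(x - λ)^{k_λ} where k_λ is the size of the largest Jordan block at λ.

For λ = -2: rank(A + 2I) = 3, and the largest Jordan block has size 1 (the smallest k with rank((A + 2I)^k) = rank((A + 2I)^(k+1))).
For λ = 2: rank(A - 2I) = 3, and the largest Jordan block has size 2 (the smallest k with rank((A - 2I)^k) = rank((A - 2I)^(k+1))).
For λ = 4: rank(A - 4I) = 3, and the largest Jordan block has size 1 (the smallest k with rank((A - 4I)^k) = rank((A - 4I)^(k+1))).

So m_A(x) = (x - 4)(x - 2)^2(x + 2).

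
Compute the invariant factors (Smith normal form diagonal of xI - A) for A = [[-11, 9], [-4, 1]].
The Jordan structure of A has elementary divisors (x + 5)^2. Arranging the block sizes at each eigenvalue in decreasing order and taking row products gives the invariant factors.

Invariant factors (smallest first, each dividing the next): (x + 5)^2.

Check: the last factor (x + 5)^2 is the minimal polynomial, and the product (x + 5)^2 is the characteristic polynomial.

(x + 5)^2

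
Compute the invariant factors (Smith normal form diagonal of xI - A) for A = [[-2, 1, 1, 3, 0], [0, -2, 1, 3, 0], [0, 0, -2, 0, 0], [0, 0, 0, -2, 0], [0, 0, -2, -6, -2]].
The Jordan structure of A has elementary divisors (x + 2)^3, (x + 2), (x + 2). Arranging the block sizes at each eigenvalue in decreasing order and taking row products gives the invariant factors.

Invariant factors (smallest first, each dividing the next): x + 2, x + 2, (x + 2)^3.

Check: the last factor (x + 2)^3 is the minimal polynomial, and the product (x + 2)^5 is the characteristic polynomial.

x + 2, x + 2, (x + 2)^3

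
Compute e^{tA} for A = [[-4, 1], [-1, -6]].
e^{tA} = [[(t + 1)*e^{-5*t}, t*e^{-5*t}], [-t*e^{-5*t}, (1 - t)*e^{-5*t}]]

A has Jordan form J = [[-5, 1], [0, -5]] with A = PJP^{-1}, so e^{tA} = P e^{tJ} P^{-1}.

For a Jordan block J_k(λ), e^{tJ_k(λ)} = e^{λt} · (I + tN + t^2 N^2/2! + ... + t^{k-1} N^{k-1}/(k-1)!) where N is the nilpotent superdiagonal part.

Assembling the blocks and conjugating back gives the entries of e^{tA} as shown above.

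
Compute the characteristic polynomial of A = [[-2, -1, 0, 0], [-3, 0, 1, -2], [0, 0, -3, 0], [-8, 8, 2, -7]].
xI - A = [[x + 2, 1, 0, 0], [3, x, -1, 2], [0, 0, x + 3, 0], [8, -8, -2, x + 7]].

Expanding det(xI - A) along the first row:
det(xI - A) = + (x + 2)·det([[x, -1, 2], [0, x + 3, 0], [-8, -2, x + 7]]) - (1)·det([[3, -1, 2], [0, x + 3, 0], [8, -2, x + 7]]) + (0)·det([[3, x, 2], [0, 0, 0], [8, -8, x + 7]]) - (0)·det([[3, x, -1], [0, 0, x + 3], [8, -8, -2]]).

Evaluating gives χ_A(x) = x^4 + 12x^3 + 54x^2 + 108x + 81 = (x + 3)^4.

χ_A(x) = (x + 3)^4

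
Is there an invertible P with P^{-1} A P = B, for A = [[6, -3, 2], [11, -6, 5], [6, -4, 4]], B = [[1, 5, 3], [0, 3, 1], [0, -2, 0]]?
Two matrices over a field are similar if and only if they have the same invariant factors.

Both A and B have characteristic polynomial (x - 2)(x - 1)^2 and minimal polynomial (x - 2)(x - 1)^2. Computing further, both have invariant factors (x - 2)(x - 1)^2. Hence A and B are similar.

Yes.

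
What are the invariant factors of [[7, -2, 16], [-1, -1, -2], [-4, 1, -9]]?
The Jordan structure of A has elementary divisors (x + 1)^3. Arranging the block sizes at each eigenvalue in decreasing order and taking row products gives the invariant factors.

Invariant factors (smallest first, each dividing the next): (x + 1)^3.

Check: the last factor (x + 1)^3 is the minimal polynomial, and the product (x + 1)^3 is the characteristic polynomial.

(x + 1)^3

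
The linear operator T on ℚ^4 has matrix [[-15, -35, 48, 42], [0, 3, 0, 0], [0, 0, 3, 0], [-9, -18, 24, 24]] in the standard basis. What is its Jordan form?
The characteristic polynomial is det(xI - A) = (x - 6)(x - 3)^3, so the eigenvalues are 3 (algebraic multiplicity 3), 6 (algebraic multiplicity 1).

For λ = 3: rank(A - 3I) = 2, rank((A - 3I)^2) = 1. The eigenspace has dimension 4 - 2 = 2, so there are 2 Jordan blocks; the rank sequence gives block sizes [2, 1].

For λ = 6: algebraic multiplicity 1 gives one 1×1 block.

Assembling the blocks gives the Jordan form J above.

J = [[3, 1, 0, 0], [0, 3, 0, 0], [0, 0, 3, 0], [0, 0, 0, 6]]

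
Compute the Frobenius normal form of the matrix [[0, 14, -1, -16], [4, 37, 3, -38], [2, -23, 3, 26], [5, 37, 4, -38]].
R = [[0, 0, 0, 32], [1, 0, 0, -40], [0, 1, 0, 12], [0, 0, 1, 2]]

The invariant factors of A (the non-unit diagonal entries of the Smith normal form of xI - A over ℚ[x]) are (x - 2)^3(x + 4), each dividing the next. The characteristic polynomial is their product, (x - 2)^3(x + 4).

The rational canonical form is the block-diagonal matrix of companion matrices C(f_i):
R = [[0, 0, 0, 32], [1, 0, 0, -40], [0, 1, 0, 12], [0, 0, 1, 2]].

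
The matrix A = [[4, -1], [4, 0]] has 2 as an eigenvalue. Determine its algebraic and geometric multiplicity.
The characteristic polynomial is (x - 2)^2, so the factor x - 2 appears with exponent 2: the algebraic multiplicity is 2.

rank(A - 2I) = 1, so the eigenspace has dimension 2 - 1 = 1: the geometric multiplicity is 1.

Since 1 < 2, A is not diagonalizable.

algebraic multiplicity 2, geometric multiplicity 1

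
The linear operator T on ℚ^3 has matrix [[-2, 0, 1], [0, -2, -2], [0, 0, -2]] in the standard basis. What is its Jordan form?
J = [[-2, 1, 0], [0, -2, 0], [0, 0, -2]]

The characteristic polynomial is det(xI - A) = (x + 2)^3, so the eigenvalues are -2 (algebraic multiplicity 3).

For λ = -2: rank(A + 2I) = 1, rank((A + 2I)^2) = 0. The eigenspace has dimension 3 - 1 = 2, so there are 2 Jordan blocks; the rank sequence gives block sizes [2, 1].

Assembling the blocks gives the Jordan form J above.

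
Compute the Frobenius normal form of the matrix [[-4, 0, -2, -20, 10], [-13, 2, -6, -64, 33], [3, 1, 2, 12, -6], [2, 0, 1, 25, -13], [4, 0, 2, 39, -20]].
R = [[0, 0, 0, 0, -4], [1, 0, 0, 0, -7], [0, 1, 0, 0, 14], [0, 0, 1, 0, -7], [0, 0, 0, 1, 5]]

The invariant factors of A (the non-unit diagonal entries of the Smith normal form of xI - A over ℚ[x]) are (x - 4)(x - 1)(x^3 + 3x + 1), each dividing the next. The characteristic polynomial is their product, (x - 4)(x - 1)(x^3 + 3x + 1).

The rational canonical form is the block-diagonal matrix of companion matrices C(f_i):
R = [[0, 0, 0, 0, -4], [1, 0, 0, 0, -7], [0, 1, 0, 0, 14], [0, 0, 1, 0, -7], [0, 0, 0, 1, 5]].

Note the characteristic polynomial does not split into linear factors over ℚ, so A has no Jordan form over ℚ; the rational canonical form exists over any field.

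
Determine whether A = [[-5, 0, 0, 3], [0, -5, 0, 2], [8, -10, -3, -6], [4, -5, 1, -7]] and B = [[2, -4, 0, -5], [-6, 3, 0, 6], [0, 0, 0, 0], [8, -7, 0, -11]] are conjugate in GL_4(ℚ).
No.

trace(A) = -20 but trace(B) = -6. The trace is a similarity invariant, so A and B are not similar.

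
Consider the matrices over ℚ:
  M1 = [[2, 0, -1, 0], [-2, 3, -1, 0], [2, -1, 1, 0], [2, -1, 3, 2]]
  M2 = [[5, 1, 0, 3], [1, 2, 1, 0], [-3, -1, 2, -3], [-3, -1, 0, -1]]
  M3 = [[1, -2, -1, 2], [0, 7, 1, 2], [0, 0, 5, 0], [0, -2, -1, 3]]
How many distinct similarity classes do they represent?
2 classes: {M1, M2}, {M3}

Characteristic polynomials: χ_{M1} = (x - 2)^4, χ_{M2} = (x - 2)^4, χ_{M3} = (x - 5)^3(x - 1).

{M1, M2}: invariant factors x - 2, (x - 2)^3.

{M3}: invariant factors x - 5, (x - 5)^2(x - 1).

Matrices are similar if and only if their invariant-factor lists agree; the partition into similarity classes is {M1, M2}, {M3}.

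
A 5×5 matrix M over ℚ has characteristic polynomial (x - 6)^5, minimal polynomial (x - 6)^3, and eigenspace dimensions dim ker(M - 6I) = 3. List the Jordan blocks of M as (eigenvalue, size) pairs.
λ = 6: algebraic multiplicity 5 (exponent in χ_M), largest block size 3 (exponent in m_M), 3 blocks (geometric multiplicity). These force block sizes [3, 1, 1].

Jordan blocks: (6, 3), (6, 1), (6, 1)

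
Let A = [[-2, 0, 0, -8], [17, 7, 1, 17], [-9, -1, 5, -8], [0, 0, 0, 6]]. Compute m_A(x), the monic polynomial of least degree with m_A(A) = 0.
m_A(x) = (x - 6)^3(x + 2)

The characteristic polynomial factors as (x - 6)^3(x + 2). The minimal polynomial is ∏(x - λ)^{k_λ} where k_λ is the size of the largest Jordan block at λ.

For λ = -2: rank(A + 2I) = 3, and the largest Jordan block has size 1 (the smallest k with rank((A + 2I)^k) = rank((A + 2I)^(k+1))).
For λ = 6: rank(A - 6I) = 3, and the largest Jordan block has size 3 (the smallest k with rank((A - 6I)^k) = rank((A - 6I)^(k+1))).

So m_A(x) = (x - 6)^3(x + 2).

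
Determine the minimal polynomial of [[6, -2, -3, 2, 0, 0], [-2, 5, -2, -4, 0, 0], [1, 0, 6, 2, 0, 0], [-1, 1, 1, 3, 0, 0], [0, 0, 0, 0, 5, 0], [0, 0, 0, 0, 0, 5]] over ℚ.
m_A(x) = (x - 5)^2

The characteristic polynomial factors as (x - 5)^6. The minimal polynomial is ∏(x - λ)^{k_λ} where k_λ is the size of the largest Jordan block at λ.

For λ = 5: rank(A - 5I) = 2, and the largest Jordan block has size 2 (the smallest k with rank((A - 5I)^k) = rank((A - 5I)^(k+1))).

So m_A(x) = (x - 5)^2.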